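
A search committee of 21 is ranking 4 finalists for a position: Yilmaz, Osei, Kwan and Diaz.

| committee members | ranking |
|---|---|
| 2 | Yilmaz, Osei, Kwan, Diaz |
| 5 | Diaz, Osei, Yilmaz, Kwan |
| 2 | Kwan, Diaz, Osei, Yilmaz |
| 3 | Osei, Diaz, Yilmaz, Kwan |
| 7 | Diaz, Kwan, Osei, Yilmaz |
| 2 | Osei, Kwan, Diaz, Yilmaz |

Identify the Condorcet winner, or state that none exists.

Check each pair by majority over 21 ballots:
Yilmaz–Osei: Osei 19–2.
Yilmaz–Kwan: Kwan 11–10.
Yilmaz vs Diaz: Diaz, 19–2.
Osei–Kwan: Osei 12–9.
Osei vs Diaz: Diaz wins 14–7.
Kwan vs Diaz: Diaz, 15–6.
Diaz wins every pairwise contest, so Diaz is the Condorcet winner.

Diaz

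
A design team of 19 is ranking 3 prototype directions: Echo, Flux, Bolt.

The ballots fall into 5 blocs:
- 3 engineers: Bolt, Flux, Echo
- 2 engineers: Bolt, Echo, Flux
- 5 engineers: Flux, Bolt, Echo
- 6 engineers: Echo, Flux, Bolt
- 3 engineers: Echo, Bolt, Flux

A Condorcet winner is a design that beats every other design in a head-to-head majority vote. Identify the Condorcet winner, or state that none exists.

Check each pair by majority over 19 ballots:
Echo vs Flux: 2+6+3 = 11 for Echo, 8 for Flux — Echo by 11–8.
Echo vs Bolt: 9 to 10, Bolt.
Flux vs Bolt: Flux preferred on 5+6 = 11 ballots; Flux wins 11–8.
Each design drops at least one matchup (Echo loses to Bolt; Flux loses to Echo; Bolt loses to Flux); the cycle Echo beats Flux beats Bolt beats Echo rules out a Condorcet winner.

none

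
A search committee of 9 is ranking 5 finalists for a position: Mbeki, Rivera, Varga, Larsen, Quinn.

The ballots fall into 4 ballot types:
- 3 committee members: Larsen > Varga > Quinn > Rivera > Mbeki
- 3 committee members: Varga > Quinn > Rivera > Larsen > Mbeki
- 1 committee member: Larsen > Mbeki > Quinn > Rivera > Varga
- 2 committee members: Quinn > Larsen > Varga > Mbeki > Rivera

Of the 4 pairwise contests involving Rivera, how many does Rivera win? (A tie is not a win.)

1

Rivera against each rival (9 committee members):
Rivera–Mbeki: Rivera 6–3.
Rivera vs Varga: 1 to 8, Varga.
Rivera–Larsen: Larsen 6–3.
Rivera vs Quinn: Quinn wins 9–0.
Rivera beats Mbeki; loses to Varga, Larsen, Quinn — 1 pairwise win.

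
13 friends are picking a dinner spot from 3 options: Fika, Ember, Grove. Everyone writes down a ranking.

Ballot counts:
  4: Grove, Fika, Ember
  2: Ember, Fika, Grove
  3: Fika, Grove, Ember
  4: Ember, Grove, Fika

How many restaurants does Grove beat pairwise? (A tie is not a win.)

2

Grove against each rival (13 friends):
Grove–Fika: Grove 8–5.
Grove–Ember: Grove 7–6.
Grove beats Fika, Ember — 2 pairwise wins.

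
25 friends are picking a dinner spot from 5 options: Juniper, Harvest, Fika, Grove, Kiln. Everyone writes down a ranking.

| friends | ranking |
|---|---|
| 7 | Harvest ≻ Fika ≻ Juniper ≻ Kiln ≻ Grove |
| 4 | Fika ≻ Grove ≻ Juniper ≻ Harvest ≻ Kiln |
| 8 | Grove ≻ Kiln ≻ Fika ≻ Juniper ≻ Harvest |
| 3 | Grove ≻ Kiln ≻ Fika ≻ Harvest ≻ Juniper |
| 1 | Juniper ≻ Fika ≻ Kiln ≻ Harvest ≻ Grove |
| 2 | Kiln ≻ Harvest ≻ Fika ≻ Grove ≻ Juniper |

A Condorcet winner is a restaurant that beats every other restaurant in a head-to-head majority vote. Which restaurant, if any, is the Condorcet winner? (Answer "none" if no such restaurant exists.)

none

Head-to-head results (25 friends):
Juniper–Harvest: Juniper 13–12.
Juniper vs Fika: Fika, 24–1.
Juniper vs Grove: Grove wins 17–8.
Juniper–Kiln: Kiln 13–12.
Harvest vs Fika: Fika, 16–9.
Harvest–Grove: Grove 15–10.
Harvest vs Kiln: Kiln, 14–11.
Fika vs Grove: Fika wins 14–11.
Fika vs Kiln: Kiln, 13–12.
Grove vs Kiln: Grove, 15–10.
No restaurant is unbeaten: Juniper loses to Fika; Harvest loses to Juniper; Fika loses to Kiln; Grove loses to Fika; Kiln loses to Grove. In particular Fika → Grove → Kiln → Fika is a majority cycle — no Condorcet winner exists.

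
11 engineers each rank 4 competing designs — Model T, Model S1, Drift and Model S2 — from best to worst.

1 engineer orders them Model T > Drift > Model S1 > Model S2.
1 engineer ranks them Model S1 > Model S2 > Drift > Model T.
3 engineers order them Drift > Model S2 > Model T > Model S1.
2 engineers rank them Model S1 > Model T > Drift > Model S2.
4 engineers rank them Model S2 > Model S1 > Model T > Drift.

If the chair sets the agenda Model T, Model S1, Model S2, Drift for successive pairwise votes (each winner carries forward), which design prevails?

Round 1: Model T vs Model S1 — 4–7, Model S1 advances.
Round 2: Model S1 vs Model S2 — 4–7, Model S2 advances.
Round 3: Model S2 vs Drift — 5–6, Drift advances.
Drift survives the agenda.

Drift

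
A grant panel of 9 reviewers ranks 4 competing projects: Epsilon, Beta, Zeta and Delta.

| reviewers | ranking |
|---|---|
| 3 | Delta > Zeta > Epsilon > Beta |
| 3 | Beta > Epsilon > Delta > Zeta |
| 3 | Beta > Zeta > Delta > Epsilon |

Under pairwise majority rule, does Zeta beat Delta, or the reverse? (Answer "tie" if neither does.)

Ballots ranking Zeta above Delta: 3.
Ballots ranking Delta above Zeta: 9 − 3 = 6.
Delta wins the head-to-head 6–3.

Delta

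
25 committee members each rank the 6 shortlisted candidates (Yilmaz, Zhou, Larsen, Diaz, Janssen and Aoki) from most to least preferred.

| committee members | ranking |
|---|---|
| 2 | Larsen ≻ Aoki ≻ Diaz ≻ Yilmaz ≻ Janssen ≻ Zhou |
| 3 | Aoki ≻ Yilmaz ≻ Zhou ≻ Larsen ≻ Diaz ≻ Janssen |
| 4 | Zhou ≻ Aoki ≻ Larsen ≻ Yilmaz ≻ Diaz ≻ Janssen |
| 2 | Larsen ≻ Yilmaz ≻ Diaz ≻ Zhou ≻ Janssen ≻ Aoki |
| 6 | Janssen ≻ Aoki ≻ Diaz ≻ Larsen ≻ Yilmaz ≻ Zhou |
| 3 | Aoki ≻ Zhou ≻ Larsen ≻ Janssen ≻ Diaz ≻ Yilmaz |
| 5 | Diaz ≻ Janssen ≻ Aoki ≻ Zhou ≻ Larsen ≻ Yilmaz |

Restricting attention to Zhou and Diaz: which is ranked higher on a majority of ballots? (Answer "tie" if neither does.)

Ballots ranking Zhou above Diaz: 3 + 4 + 3 = 10.
Ballots ranking Diaz above Zhou: 25 − 10 = 15.
Diaz wins the head-to-head 15–10.

Diaz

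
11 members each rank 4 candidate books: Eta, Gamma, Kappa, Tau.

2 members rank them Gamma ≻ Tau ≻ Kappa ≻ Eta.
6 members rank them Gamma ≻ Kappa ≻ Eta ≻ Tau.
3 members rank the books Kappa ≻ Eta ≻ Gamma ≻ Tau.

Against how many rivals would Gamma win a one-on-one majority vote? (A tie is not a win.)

3

Gamma against each rival (11 members):
Gamma vs Eta: Gamma wins 8–3.
Gamma vs Kappa: Gamma is ranked higher on 2+6 = 8 ballots, Kappa on 3. Gamma wins 8–3.
Gamma vs Tau: 2+6+3 = 11 for Gamma, 0 for Tau — Gamma by 11–0.
Gamma beats Eta, Kappa, Tau — 3 pairwise wins.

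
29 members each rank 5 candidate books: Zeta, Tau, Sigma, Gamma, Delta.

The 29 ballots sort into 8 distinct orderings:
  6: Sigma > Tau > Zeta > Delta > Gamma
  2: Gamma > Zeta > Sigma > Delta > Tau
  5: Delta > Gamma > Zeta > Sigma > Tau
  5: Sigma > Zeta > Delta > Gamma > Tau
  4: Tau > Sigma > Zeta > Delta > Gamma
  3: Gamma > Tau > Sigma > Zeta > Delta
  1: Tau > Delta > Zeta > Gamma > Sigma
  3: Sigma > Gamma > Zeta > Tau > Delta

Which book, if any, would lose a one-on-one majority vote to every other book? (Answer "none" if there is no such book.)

Head-to-head results (29 members):
Zeta vs Tau: Zeta wins 15–14.
Zeta vs Sigma: 8 to 21, Sigma.
Zeta vs Gamma: Zeta preferred on 6+5+4+1 = 16 ballots; Zeta wins 16–13.
Zeta vs Delta: Zeta wins 23–6.
Tau vs Sigma: Tau is ranked higher on 4+3+1 = 8 ballots, Sigma on 21. Sigma wins 21–8.
Tau–Gamma: Gamma 18–11.
Tau vs Delta: Tau wins 17–12.
Sigma vs Gamma: Sigma wins 18–11.
Sigma vs Delta: 6+2+5+4+3+3 = 23 for Sigma, 6 for Delta — Sigma by 23–6.
Gamma vs Delta: Gamma preferred on 2+3+3 = 8 ballots; Delta wins 21–8.
No book is winless: Zeta beats Tau; Tau beats Delta; Sigma beats Zeta; Gamma beats Tau; Delta beats Gamma. There is no Condorcet loser.

none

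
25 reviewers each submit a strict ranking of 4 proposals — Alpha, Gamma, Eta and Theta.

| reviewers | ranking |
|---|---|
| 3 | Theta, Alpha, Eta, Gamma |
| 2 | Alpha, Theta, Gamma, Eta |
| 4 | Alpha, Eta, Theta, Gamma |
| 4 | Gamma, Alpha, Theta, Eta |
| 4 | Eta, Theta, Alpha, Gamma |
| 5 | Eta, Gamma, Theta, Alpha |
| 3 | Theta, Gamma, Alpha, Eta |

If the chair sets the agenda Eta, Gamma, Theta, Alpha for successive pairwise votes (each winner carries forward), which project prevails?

Alpha

Round 1: Eta vs Gamma — 16–9, Eta advances.
Round 2: Eta vs Theta — 13–12, Eta advances.
Round 3: Eta vs Alpha — 9–16, Alpha advances.
The agenda winner is Alpha.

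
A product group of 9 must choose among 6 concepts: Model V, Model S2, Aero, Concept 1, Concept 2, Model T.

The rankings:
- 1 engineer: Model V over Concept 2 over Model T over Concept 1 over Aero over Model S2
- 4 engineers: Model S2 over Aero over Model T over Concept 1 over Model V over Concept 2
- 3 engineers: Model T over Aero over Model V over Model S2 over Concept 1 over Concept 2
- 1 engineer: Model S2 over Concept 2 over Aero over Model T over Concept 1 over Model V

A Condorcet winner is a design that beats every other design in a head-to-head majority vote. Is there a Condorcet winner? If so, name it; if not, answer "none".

Check each pair by majority over 9 ballots:
Model V vs Model S2: Model S2 wins 5–4.
Model V vs Aero: Aero, 8–1.
Model V vs Concept 1: Model V is ranked higher on 1+3 = 4 ballots, Concept 1 on 5. Concept 1 wins 5–4.
Model V vs Concept 2: Model V, 8–1.
Model V vs Model T: 1 to 8, Model T.
Model S2 vs Aero: Model S2 preferred on 4+1 = 5 ballots; Model S2 wins 5–4.
Model S2 vs Concept 1: Model S2 wins 8–1.
Model S2 vs Concept 2: 8 to 1, Model S2.
Model S2 vs Model T: Model S2 preferred on 4+1 = 5 ballots; Model S2 wins 5–4.
Aero vs Concept 1: Aero, 8–1.
Aero vs Concept 2: Aero, 7–2.
Aero–Model T: Aero 5–4.
Concept 1–Concept 2: Concept 1 7–2.
Concept 1 vs Model T: 0 for Concept 1, 9 for Model T — Model T by 9–0.
Concept 2 vs Model T: Model T wins 7–2.
Only Model S2 has no losses; Model S2 is the Condorcet winner.

Model S2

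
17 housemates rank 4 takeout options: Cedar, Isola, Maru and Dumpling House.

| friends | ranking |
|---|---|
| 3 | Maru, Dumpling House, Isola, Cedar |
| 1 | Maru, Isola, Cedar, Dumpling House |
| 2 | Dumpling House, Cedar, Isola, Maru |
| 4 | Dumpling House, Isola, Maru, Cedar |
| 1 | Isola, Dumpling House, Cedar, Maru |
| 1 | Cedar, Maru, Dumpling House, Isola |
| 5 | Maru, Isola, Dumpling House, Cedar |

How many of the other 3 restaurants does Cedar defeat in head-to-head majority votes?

Cedar against each rival (17 friends):
Cedar vs Isola: 2+1 = 3 for Cedar, 14 for Isola — Isola by 14–3.
Cedar vs Maru: 4 to 13, Maru.
Cedar vs Dumpling House: Dumpling House wins 15–2.
Cedar beats no one; loses to Isola, Maru, Dumpling House — 0 pairwise wins.

0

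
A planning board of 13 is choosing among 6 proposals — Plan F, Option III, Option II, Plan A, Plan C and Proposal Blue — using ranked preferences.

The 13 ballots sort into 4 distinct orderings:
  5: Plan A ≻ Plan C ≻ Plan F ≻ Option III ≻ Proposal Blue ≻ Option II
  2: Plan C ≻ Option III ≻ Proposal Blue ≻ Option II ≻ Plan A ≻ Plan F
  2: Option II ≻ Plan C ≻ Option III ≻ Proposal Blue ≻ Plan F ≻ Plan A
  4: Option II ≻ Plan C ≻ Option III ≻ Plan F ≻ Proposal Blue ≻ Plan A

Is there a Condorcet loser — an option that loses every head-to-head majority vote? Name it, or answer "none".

Head-to-head results (13 council members):
Plan F vs Option III: Plan F preferred on 5 ballots; Option III wins 8–5.
Plan F vs Option II: 5 to 8, Option II.
Plan F vs Plan A: Plan A, 7–6.
Plan F–Plan C: Plan C 13–0.
Plan F vs Proposal Blue: Plan F preferred on 5+4 = 9 ballots; Plan F wins 9–4.
Option III vs Option II: Option III wins 7–6.
Option III vs Plan A: Option III is ranked higher on 2+2+4 = 8 ballots, Plan A on 5. Option III wins 8–5.
Option III vs Plan C: Plan C, 13–0.
Option III vs Proposal Blue: Option III wins 13–0.
Option II vs Plan A: Option II, 8–5.
Option II vs Plan C: Option II preferred on 2+4 = 6 ballots; Plan C wins 7–6.
Option II vs Proposal Blue: 6 to 7, Proposal Blue.
Plan A vs Plan C: Plan A is ranked higher on 5 ballots, Plan C on 8. Plan C wins 8–5.
Plan A vs Proposal Blue: Proposal Blue wins 8–5.
Plan C–Proposal Blue: Plan C 13–0.
Every option wins at least one matchup (Plan F beats Proposal Blue; Option III beats Plan F; Option II beats Plan F; Plan A beats Plan F; Plan C beats Plan F; Proposal Blue beats Option II), so there is no Condorcet loser.

none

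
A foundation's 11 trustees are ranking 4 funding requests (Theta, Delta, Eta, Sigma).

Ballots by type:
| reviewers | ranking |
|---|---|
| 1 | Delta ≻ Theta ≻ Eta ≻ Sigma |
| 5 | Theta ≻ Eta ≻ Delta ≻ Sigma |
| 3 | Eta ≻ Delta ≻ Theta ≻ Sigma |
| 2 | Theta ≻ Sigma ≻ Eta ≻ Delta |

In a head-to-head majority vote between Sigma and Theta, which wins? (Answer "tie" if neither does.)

No ballot ranks Sigma above Theta: 0.
Ballots ranking Theta above Sigma: 11 − 0 = 11.
Theta wins the head-to-head 11–0.

Theta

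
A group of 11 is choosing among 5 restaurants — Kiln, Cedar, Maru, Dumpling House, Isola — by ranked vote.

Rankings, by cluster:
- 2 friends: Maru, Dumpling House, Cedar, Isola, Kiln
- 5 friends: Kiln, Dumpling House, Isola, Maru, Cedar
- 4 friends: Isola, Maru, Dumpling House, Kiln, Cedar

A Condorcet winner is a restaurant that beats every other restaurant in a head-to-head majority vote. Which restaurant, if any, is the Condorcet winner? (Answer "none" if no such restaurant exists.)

Check each pair by majority over 11 ballots:
Kiln vs Cedar: Kiln is ranked higher on 5+4 = 9 ballots, Cedar on 2. Kiln wins 9–2.
Kiln vs Maru: 5 for Kiln, 6 for Maru — Maru by 6–5.
Kiln vs Dumpling House: 5 to 6, Dumpling House.
Kiln vs Isola: 5 to 6, Isola.
Cedar vs Maru: 0 for Cedar, 11 for Maru — Maru by 11–0.
Cedar vs Dumpling House: Cedar is ranked higher on 0 ballots, Dumpling House on 11. Dumpling House wins 11–0.
Cedar vs Isola: Cedar preferred on 2 ballots; Isola wins 9–2.
Maru vs Dumpling House: 6 to 5, Maru.
Maru vs Isola: Maru is ranked higher on 2 ballots, Isola on 9. Isola wins 9–2.
Dumpling House vs Isola: 2+5 = 7 for Dumpling House, 4 for Isola — Dumpling House by 7–4.
Every restaurant loses at least once (Kiln loses to Maru; Cedar loses to Kiln; Maru loses to Isola; Dumpling House loses to Maru; Isola loses to Dumpling House). The majority relation contains the cycle Maru beats Dumpling House beats Isola beats Maru, so there is no Condorcet winner.

none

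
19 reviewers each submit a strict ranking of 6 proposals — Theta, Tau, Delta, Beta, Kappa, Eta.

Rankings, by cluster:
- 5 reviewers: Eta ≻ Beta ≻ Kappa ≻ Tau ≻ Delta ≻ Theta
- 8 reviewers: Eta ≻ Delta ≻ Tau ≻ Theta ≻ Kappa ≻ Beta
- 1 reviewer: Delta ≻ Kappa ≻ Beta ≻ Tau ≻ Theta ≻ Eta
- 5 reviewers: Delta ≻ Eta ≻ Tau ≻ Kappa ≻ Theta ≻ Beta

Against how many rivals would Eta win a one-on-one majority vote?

Eta against each rival (19 reviewers):
Eta vs Theta: 5+8+5 = 18 for Eta, 1 for Theta — Eta by 18–1.
Eta vs Tau: Eta preferred on 5+8+5 = 18 ballots; Eta wins 18–1.
Eta vs Delta: Eta, 13–6.
Eta vs Beta: Eta is ranked higher on 5+8+5 = 18 ballots, Beta on 1. Eta wins 18–1.
Eta vs Kappa: Eta wins 18–1.
Eta beats Theta, Tau, Delta, Beta, Kappa — 5 pairwise wins.

5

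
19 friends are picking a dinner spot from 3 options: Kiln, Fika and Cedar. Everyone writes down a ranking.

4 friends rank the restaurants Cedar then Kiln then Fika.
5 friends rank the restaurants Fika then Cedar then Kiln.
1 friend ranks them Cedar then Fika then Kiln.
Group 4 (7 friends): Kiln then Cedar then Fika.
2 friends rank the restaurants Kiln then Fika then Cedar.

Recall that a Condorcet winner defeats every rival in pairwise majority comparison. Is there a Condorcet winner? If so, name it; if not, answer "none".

Cedar

Head-to-head results (19 friends):
Kiln vs Fika: 4+7+2 = 13 for Kiln, 6 for Fika — Kiln by 13–6.
Kiln vs Cedar: Kiln is ranked higher on 7+2 = 9 ballots, Cedar on 10. Cedar wins 10–9.
Fika vs Cedar: 7 to 12, Cedar.
Only Cedar has no losses; Cedar is the Condorcet winner.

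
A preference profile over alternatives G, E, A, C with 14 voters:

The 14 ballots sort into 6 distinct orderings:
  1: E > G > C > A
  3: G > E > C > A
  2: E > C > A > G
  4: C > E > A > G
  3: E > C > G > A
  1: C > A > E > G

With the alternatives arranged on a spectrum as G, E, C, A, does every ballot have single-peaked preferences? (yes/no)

Axis positions: G=1, E=2, C=3, A=4.
Cluster 1 (peak E at position 2): ranking walks positions 2-1-3-4, expanding outward from the peak — single-peaked.
Cluster 2 (peak G at position 1): ranking walks positions 1-2-3-4, expanding outward from the peak — single-peaked.
Cluster 3 (peak E at position 2): ranking walks positions 2-3-4-1, expanding outward from the peak — single-peaked.
Cluster 4 (peak C at position 3): ranking walks positions 3-2-4-1, expanding outward from the peak — single-peaked.
Cluster 5 (peak E at position 2): ranking walks positions 2-3-1-4, expanding outward from the peak — single-peaked.
Cluster 6 (peak C at position 3): ranking walks positions 3-4-2-1, expanding outward from the peak — single-peaked.
Every ranking is single-peaked on this axis.

yes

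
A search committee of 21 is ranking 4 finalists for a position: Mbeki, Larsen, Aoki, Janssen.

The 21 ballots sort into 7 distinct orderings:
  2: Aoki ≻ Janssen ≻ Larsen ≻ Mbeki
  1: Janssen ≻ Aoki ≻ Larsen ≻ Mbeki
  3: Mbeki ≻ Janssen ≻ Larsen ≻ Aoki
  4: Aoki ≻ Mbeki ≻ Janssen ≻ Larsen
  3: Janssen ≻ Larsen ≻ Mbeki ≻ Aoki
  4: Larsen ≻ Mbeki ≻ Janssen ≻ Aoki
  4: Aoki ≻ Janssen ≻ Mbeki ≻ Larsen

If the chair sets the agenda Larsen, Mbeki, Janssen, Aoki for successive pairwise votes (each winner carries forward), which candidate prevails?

Aoki

Round 1: Larsen vs Mbeki — 10–11, Mbeki advances.
Round 2: Mbeki vs Janssen — 11–10, Mbeki advances.
Round 3: Mbeki vs Aoki — 10–11, Aoki advances.
The agenda winner is Aoki.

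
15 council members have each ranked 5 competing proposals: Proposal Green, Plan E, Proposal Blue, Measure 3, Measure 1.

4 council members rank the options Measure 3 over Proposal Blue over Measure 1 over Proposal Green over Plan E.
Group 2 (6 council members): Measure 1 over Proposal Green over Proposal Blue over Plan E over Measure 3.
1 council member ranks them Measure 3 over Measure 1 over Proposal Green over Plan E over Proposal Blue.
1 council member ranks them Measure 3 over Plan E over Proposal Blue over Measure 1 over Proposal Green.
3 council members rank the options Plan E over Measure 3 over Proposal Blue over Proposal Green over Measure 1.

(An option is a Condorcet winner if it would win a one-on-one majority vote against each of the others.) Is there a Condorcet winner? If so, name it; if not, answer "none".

Head-to-head results (15 council members):
Proposal Green–Plan E: Proposal Green 11–4.
Proposal Green vs Proposal Blue: Proposal Blue, 8–7.
Proposal Green vs Measure 3: Measure 3 wins 9–6.
Proposal Green vs Measure 1: Measure 1, 12–3.
Plan E vs Proposal Blue: Proposal Blue wins 10–5.
Plan E–Measure 3: Plan E 9–6.
Plan E–Measure 1: Measure 1 11–4.
Proposal Blue vs Measure 3: Measure 3, 9–6.
Proposal Blue vs Measure 1: Proposal Blue, 8–7.
Measure 3 vs Measure 1: Measure 3 wins 9–6.
Every option loses at least once (Proposal Green loses to Proposal Blue; Plan E loses to Proposal Green; Proposal Blue loses to Measure 3; Measure 3 loses to Plan E; Measure 1 loses to Proposal Blue). The majority relation contains the cycle Proposal Green beats Plan E beats Measure 3 beats Proposal Green, so there is no Condorcet winner.

none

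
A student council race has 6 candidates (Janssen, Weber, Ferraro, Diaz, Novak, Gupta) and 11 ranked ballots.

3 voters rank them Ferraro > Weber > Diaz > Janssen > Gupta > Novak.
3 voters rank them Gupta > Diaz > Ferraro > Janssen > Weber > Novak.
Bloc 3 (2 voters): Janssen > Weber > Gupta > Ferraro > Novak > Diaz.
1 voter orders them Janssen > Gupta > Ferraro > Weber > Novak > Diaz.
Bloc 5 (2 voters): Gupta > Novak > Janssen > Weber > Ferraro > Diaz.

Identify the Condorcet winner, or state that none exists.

Head-to-head results (11 voters):
Janssen vs Weber: Janssen, 8–3.
Janssen vs Ferraro: Ferraro, 6–5.
Janssen vs Diaz: Diaz, 6–5.
Janssen–Novak: Janssen 9–2.
Janssen vs Gupta: Janssen, 6–5.
Weber–Ferraro: Ferraro 7–4.
Weber vs Diaz: Weber, 8–3.
Weber vs Novak: Weber wins 9–2.
Weber vs Gupta: Gupta wins 6–5.
Ferraro–Diaz: Ferraro 8–3.
Ferraro vs Novak: Ferraro, 9–2.
Ferraro–Gupta: Gupta 8–3.
Diaz vs Novak: Diaz, 6–5.
Diaz–Gupta: Gupta 8–3.
Novak vs Gupta: Gupta wins 11–0.
Each candidate drops at least one matchup (Janssen loses to Ferraro; Weber loses to Janssen; Ferraro loses to Gupta; Diaz loses to Weber; Novak loses to Janssen; Gupta loses to Janssen); the cycle Janssen beats Weber beats Diaz beats Janssen rules out a Condorcet winner.

none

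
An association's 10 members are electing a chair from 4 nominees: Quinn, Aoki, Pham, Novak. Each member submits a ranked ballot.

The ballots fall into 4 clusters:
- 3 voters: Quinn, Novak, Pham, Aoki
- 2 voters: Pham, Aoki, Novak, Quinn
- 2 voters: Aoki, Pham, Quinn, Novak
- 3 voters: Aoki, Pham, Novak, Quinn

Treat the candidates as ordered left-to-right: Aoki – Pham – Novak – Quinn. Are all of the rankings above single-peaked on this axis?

no

Axis positions: Aoki=1, Pham=2, Novak=3, Quinn=4.
Cluster 1 (peak Quinn at position 4): ranking walks positions 4-3-2-1, expanding outward from the peak — single-peaked.
Cluster 2 (peak Pham at position 2): ranking walks positions 2-1-3-4, expanding outward from the peak — single-peaked.
Cluster 3: ranking walks positions 1-2-4-3; Quinn is ranked above Novak even though Novak lies between Quinn and the peak Aoki on the axis — preferences dip and rise again. Not single-peaked.
Cluster 4 (peak Aoki at position 1): ranking walks positions 1-2-3-4, expanding outward from the peak — single-peaked.
Cluster 3 violates single-peakedness, so the profile is not single-peaked on this axis.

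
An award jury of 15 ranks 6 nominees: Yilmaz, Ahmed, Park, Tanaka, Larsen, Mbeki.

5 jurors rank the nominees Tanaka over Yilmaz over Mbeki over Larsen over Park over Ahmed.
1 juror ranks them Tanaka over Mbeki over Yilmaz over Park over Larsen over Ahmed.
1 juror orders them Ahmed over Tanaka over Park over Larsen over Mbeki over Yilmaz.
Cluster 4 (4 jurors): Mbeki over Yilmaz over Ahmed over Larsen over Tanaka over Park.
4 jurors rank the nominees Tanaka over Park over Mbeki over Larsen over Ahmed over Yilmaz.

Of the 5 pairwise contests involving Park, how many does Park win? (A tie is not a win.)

Park against each rival (15 jurors):
Park vs Yilmaz: 1+4 = 5 for Park, 10 for Yilmaz — Yilmaz by 10–5.
Park–Ahmed: Park 10–5.
Park vs Tanaka: 0 to 15, Tanaka.
Park vs Larsen: Larsen, 9–6.
Park vs Mbeki: Mbeki, 10–5.
Park beats Ahmed; loses to Yilmaz, Tanaka, Larsen, Mbeki — 1 pairwise win.

1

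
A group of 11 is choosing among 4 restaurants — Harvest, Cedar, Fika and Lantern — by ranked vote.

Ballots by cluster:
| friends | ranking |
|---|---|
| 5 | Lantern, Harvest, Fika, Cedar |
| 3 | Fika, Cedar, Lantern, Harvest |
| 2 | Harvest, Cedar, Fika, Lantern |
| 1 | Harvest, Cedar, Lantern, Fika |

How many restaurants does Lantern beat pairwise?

Lantern against each rival (11 friends):
Lantern vs Harvest: Lantern preferred on 5+3 = 8 ballots; Lantern wins 8–3.
Lantern vs Cedar: Cedar, 6–5.
Lantern vs Fika: 5+1 = 6 for Lantern, 5 for Fika — Lantern by 6–5.
Lantern beats Harvest, Fika; loses to Cedar — 2 pairwise wins.

2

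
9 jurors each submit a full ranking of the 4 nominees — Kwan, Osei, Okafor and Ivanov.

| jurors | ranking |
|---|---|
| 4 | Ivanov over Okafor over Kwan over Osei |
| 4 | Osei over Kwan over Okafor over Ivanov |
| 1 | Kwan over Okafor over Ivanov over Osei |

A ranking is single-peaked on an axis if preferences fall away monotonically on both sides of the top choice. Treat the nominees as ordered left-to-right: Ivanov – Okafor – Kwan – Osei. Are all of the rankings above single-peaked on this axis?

Axis positions: Ivanov=1, Okafor=2, Kwan=3, Osei=4.
Type 1 (peak Ivanov at position 1): ranking walks positions 1-2-3-4, expanding outward from the peak — single-peaked.
Type 2 (peak Osei at position 4): ranking walks positions 4-3-2-1, expanding outward from the peak — single-peaked.
Type 3 (peak Kwan at position 3): ranking walks positions 3-2-1-4, expanding outward from the peak — single-peaked.
Every ranking is single-peaked on this axis.

yes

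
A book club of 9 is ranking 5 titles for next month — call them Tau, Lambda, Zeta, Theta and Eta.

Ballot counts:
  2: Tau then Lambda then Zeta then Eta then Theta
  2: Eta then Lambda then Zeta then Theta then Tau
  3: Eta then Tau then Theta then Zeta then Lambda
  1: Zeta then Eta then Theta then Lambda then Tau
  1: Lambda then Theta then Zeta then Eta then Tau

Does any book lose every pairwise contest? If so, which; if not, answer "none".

Head-to-head results (9 members):
Tau vs Lambda: Tau wins 5–4.
Tau–Zeta: Tau 5–4.
Tau vs Theta: Tau preferred on 2+3 = 5 ballots; Tau wins 5–4.
Tau vs Eta: 2 for Tau, 7 for Eta — Eta by 7–2.
Lambda vs Zeta: Lambda, 5–4.
Lambda vs Theta: 5 to 4, Lambda.
Lambda vs Eta: Eta, 6–3.
Zeta vs Theta: Zeta wins 5–4.
Zeta vs Eta: Zeta preferred on 2+1+1 = 4 ballots; Eta wins 5–4.
Theta–Eta: Eta 8–1.
Only Theta has no wins; Theta is the Condorcet loser.

Theta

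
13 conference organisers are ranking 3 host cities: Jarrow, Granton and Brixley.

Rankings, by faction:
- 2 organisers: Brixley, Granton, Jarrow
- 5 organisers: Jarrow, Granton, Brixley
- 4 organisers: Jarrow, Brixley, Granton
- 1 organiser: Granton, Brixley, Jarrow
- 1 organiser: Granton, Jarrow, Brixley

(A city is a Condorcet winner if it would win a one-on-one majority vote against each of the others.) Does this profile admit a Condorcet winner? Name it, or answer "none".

Jarrow

Pairwise majorities:
Jarrow vs Granton: Jarrow wins 9–4.
Jarrow vs Brixley: 10 to 3, Jarrow.
Granton vs Brixley: Granton wins 7–6.
Jarrow wins every pairwise contest, so Jarrow is the Condorcet winner.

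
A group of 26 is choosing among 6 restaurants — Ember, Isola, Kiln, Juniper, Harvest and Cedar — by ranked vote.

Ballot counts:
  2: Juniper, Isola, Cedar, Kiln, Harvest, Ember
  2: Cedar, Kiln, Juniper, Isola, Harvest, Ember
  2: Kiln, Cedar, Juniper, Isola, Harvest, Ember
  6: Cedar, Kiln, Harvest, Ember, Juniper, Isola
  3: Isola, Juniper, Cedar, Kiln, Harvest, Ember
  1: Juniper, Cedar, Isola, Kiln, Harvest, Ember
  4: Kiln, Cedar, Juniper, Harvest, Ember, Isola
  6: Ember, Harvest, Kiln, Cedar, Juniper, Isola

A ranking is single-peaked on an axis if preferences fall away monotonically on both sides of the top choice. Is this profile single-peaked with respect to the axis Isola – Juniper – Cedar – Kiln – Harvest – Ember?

yes

Axis positions: Isola=1, Juniper=2, Cedar=3, Kiln=4, Harvest=5, Ember=6.
Ballot type 1 (peak Juniper at position 2): ranking walks positions 2-1-3-4-5-6, expanding outward from the peak — single-peaked.
Ballot type 2 (peak Cedar at position 3): ranking walks positions 3-4-2-1-5-6, expanding outward from the peak — single-peaked.
Ballot type 3 (peak Kiln at position 4): ranking walks positions 4-3-2-1-5-6, expanding outward from the peak — single-peaked.
Ballot type 4 (peak Cedar at position 3): ranking walks positions 3-4-5-6-2-1, expanding outward from the peak — single-peaked.
Ballot type 5 (peak Isola at position 1): ranking walks positions 1-2-3-4-5-6, expanding outward from the peak — single-peaked.
Ballot type 6 (peak Juniper at position 2): ranking walks positions 2-3-1-4-5-6, expanding outward from the peak — single-peaked.
Ballot type 7 (peak Kiln at position 4): ranking walks positions 4-3-2-5-6-1, expanding outward from the peak — single-peaked.
Ballot type 8 (peak Ember at position 6): ranking walks positions 6-5-4-3-2-1, expanding outward from the peak — single-peaked.
Every ranking is single-peaked on this axis.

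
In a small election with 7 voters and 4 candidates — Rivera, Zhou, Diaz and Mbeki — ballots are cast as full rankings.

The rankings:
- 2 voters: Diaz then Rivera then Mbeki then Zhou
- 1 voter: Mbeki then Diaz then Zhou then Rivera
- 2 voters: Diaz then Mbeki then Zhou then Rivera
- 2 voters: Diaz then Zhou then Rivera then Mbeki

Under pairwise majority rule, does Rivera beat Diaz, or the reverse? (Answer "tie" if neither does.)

Diaz

No ballot ranks Rivera above Diaz: 0.
Ballots ranking Diaz above Rivera: 7 − 0 = 7.
Diaz wins the head-to-head 7–0.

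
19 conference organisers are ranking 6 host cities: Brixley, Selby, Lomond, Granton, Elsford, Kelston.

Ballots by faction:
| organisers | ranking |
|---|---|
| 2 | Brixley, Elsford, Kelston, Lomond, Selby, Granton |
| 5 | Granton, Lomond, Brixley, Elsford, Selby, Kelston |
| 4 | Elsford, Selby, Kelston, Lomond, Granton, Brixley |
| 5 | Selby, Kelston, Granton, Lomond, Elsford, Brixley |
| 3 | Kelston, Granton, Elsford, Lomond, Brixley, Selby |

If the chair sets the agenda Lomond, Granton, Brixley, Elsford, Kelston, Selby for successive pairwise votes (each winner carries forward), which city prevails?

Selby

Round 1: Lomond vs Granton — 6–13, Granton advances.
Round 2: Granton vs Brixley — 17–2, Granton advances.
Round 3: Granton vs Elsford — 13–6, Granton advances.
Round 4: Granton vs Kelston — 5–14, Kelston advances.
Round 5: Kelston vs Selby — 5–14, Selby advances.
Selby survives the agenda.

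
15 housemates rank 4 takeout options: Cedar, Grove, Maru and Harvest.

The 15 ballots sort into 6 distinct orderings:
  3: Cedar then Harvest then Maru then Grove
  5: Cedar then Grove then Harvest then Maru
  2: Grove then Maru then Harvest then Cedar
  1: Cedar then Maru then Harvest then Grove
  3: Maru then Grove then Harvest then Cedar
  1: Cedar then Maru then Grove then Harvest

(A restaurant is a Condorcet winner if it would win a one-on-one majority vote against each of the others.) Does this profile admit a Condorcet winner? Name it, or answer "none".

Check each pair by majority over 15 ballots:
Cedar vs Grove: 10 to 5, Cedar.
Cedar vs Maru: 3+5+1+1 = 10 for Cedar, 5 for Maru — Cedar by 10–5.
Cedar vs Harvest: Cedar is ranked higher on 3+5+1+1 = 10 ballots, Harvest on 5. Cedar wins 10–5.
Grove vs Maru: 5+2 = 7 for Grove, 8 for Maru — Maru by 8–7.
Grove vs Harvest: 11 to 4, Grove.
Maru vs Harvest: Maru preferred on 2+1+3+1 = 7 ballots; Harvest wins 8–7.
Cedar beats each of Grove, Maru, Harvest — Cedar is the Condorcet winner.

Cedar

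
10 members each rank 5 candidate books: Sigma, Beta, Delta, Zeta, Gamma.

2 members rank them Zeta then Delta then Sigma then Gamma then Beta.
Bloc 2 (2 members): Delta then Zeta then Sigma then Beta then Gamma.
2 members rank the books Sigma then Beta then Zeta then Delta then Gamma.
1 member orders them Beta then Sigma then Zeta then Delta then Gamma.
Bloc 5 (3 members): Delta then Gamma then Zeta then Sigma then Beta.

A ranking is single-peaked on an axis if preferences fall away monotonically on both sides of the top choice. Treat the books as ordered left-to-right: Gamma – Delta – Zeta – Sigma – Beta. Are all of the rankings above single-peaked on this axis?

yes

Axis positions: Gamma=1, Delta=2, Zeta=3, Sigma=4, Beta=5.
Bloc 1 (peak Zeta at position 3): ranking walks positions 3-2-4-1-5, expanding outward from the peak — single-peaked.
Bloc 2 (peak Delta at position 2): ranking walks positions 2-3-4-5-1, expanding outward from the peak — single-peaked.
Bloc 3 (peak Sigma at position 4): ranking walks positions 4-5-3-2-1, expanding outward from the peak — single-peaked.
Bloc 4 (peak Beta at position 5): ranking walks positions 5-4-3-2-1, expanding outward from the peak — single-peaked.
Bloc 5 (peak Delta at position 2): ranking walks positions 2-1-3-4-5, expanding outward from the peak — single-peaked.
Every ranking is single-peaked on this axis.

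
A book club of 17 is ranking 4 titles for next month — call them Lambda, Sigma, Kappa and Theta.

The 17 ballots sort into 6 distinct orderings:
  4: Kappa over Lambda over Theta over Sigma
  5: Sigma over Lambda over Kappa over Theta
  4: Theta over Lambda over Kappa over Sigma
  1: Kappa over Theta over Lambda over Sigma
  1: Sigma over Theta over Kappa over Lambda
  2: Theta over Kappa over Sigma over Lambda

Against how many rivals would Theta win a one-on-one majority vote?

1

Theta against each rival (17 members):
Theta vs Lambda: Lambda wins 9–8.
Theta–Sigma: Theta 11–6.
Theta vs Kappa: 4+1+2 = 7 for Theta, 10 for Kappa — Kappa by 10–7.
Theta beats Sigma; loses to Lambda, Kappa — 1 pairwise win.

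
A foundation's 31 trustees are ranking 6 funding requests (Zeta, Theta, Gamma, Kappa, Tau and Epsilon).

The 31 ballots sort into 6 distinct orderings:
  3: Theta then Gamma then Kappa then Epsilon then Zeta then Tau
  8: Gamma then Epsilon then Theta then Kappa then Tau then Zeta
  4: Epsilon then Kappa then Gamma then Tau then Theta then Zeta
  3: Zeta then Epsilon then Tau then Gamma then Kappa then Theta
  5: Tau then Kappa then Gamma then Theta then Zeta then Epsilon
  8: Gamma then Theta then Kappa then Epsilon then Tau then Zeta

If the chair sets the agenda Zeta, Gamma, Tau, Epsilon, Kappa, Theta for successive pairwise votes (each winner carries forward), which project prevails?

Round 1: Zeta vs Gamma — 3–28, Gamma advances.
Round 2: Gamma vs Tau — 23–8, Gamma advances.
Round 3: Gamma vs Epsilon — 24–7, Gamma advances.
Round 4: Gamma vs Kappa — 22–9, Gamma advances.
Round 5: Gamma vs Theta — 28–3, Gamma advances.
Gamma survives the agenda.

Gamma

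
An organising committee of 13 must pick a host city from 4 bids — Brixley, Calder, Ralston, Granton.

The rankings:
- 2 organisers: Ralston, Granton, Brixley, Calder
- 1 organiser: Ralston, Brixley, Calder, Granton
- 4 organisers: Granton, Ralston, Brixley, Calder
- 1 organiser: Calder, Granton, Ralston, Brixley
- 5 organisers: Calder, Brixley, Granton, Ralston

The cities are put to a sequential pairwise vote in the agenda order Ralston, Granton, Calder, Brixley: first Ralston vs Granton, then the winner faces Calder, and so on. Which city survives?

Brixley

Round 1: Ralston vs Granton — 3–10, Granton advances.
Round 2: Granton vs Calder — 6–7, Calder advances.
Round 3: Calder vs Brixley — 6–7, Brixley advances.
The agenda winner is Brixley.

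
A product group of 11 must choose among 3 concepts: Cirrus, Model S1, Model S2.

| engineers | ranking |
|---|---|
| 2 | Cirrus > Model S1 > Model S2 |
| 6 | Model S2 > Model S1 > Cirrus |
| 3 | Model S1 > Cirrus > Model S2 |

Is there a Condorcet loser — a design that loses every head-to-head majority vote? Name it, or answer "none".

Pairwise majorities:
Cirrus vs Model S1: Model S1 wins 9–2.
Cirrus–Model S2: Model S2 6–5.
Model S1 vs Model S2: Model S2, 6–5.
Cirrus loses to every other design — it is the Condorcet loser.

Cirrus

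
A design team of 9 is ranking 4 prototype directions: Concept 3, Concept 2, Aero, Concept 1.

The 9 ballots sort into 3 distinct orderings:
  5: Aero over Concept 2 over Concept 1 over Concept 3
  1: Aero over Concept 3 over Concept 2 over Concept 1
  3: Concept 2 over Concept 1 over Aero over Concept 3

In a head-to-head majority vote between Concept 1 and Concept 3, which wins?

Ballots ranking Concept 1 above Concept 3: 5 + 3 = 8.
Ballots ranking Concept 3 above Concept 1: 9 − 8 = 1.
Concept 1 wins the head-to-head 8–1.

Concept 1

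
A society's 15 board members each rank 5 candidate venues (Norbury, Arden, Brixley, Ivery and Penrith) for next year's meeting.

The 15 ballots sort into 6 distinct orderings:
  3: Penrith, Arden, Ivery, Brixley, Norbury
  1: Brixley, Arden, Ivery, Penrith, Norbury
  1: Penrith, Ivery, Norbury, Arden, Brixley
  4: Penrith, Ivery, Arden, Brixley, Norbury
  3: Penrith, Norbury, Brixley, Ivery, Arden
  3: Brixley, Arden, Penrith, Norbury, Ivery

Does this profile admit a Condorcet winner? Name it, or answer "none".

Pairwise majorities:
Norbury vs Arden: Arden wins 11–4.
Norbury–Brixley: Brixley 11–4.
Norbury vs Ivery: Ivery wins 9–6.
Norbury vs Penrith: Penrith, 15–0.
Arden vs Brixley: Arden, 8–7.
Arden–Ivery: Ivery 8–7.
Arden vs Penrith: Penrith, 11–4.
Brixley–Ivery: Ivery 8–7.
Brixley vs Penrith: Penrith wins 11–4.
Ivery vs Penrith: Penrith wins 14–1.
Penrith beats each of Norbury, Arden, Brixley, Ivery — Penrith is the Condorcet winner.

Penrith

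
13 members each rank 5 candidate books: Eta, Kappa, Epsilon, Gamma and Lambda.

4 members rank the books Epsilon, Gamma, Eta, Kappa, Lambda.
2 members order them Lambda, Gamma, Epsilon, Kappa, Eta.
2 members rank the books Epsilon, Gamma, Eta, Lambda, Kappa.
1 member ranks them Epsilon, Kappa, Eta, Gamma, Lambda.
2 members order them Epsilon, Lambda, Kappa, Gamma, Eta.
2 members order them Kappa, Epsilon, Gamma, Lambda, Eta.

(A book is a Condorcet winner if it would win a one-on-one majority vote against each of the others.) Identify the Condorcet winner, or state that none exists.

Epsilon

Head-to-head results (13 members):
Eta vs Kappa: Kappa wins 7–6.
Eta vs Epsilon: Epsilon, 13–0.
Eta–Gamma: Gamma 12–1.
Eta vs Lambda: Eta, 7–6.
Kappa vs Epsilon: Epsilon, 11–2.
Kappa vs Gamma: Gamma, 8–5.
Kappa vs Lambda: Kappa, 7–6.
Epsilon vs Gamma: Epsilon wins 11–2.
Epsilon vs Lambda: Epsilon, 11–2.
Gamma vs Lambda: Gamma wins 9–4.
Epsilon beats each of Eta, Kappa, Gamma, Lambda — Epsilon is the Condorcet winner.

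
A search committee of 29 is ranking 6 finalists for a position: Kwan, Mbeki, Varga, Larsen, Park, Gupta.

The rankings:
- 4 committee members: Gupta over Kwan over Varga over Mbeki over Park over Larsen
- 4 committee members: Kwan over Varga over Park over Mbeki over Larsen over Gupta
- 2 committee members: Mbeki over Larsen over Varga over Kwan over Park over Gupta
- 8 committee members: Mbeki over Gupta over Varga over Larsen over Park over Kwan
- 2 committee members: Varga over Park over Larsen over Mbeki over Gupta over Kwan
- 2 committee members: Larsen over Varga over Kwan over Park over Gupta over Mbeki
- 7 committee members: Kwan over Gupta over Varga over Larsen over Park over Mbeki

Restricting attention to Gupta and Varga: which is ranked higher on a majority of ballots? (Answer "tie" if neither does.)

Ballots ranking Gupta above Varga: 4 + 8 + 7 = 19.
Ballots ranking Varga above Gupta: 29 − 19 = 10.
Gupta wins the head-to-head 19–10.

Gupta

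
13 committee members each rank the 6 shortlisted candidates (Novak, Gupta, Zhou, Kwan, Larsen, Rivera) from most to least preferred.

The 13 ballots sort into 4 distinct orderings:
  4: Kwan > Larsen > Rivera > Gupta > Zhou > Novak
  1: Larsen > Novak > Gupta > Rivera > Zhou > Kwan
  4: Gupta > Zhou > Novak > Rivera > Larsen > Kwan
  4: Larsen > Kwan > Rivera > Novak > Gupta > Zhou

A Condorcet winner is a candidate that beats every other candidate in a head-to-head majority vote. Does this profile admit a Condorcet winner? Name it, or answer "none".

Larsen

Check each pair by majority over 13 ballots:
Novak vs Gupta: Gupta, 8–5.
Novak vs Zhou: Zhou wins 8–5.
Novak–Kwan: Kwan 8–5.
Novak vs Larsen: Larsen, 9–4.
Novak vs Rivera: Rivera wins 8–5.
Gupta vs Zhou: Gupta wins 13–0.
Gupta vs Kwan: Kwan wins 8–5.
Gupta–Larsen: Larsen 9–4.
Gupta–Rivera: Rivera 8–5.
Zhou vs Kwan: Kwan wins 8–5.
Zhou–Larsen: Larsen 9–4.
Zhou vs Rivera: Rivera wins 9–4.
Kwan vs Larsen: Larsen wins 9–4.
Kwan vs Rivera: Kwan wins 8–5.
Larsen vs Rivera: Larsen, 9–4.
Larsen wins every pairwise contest, so Larsen is the Condorcet winner.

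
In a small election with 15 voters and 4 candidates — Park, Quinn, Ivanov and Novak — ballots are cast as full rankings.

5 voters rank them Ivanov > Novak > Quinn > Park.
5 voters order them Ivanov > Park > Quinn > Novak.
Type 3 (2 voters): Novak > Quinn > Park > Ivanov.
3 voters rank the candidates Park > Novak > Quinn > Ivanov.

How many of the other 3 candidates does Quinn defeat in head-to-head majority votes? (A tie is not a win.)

0

Quinn against each rival (15 voters):
Quinn vs Park: 7 to 8, Park.
Quinn vs Ivanov: Quinn is ranked higher on 2+3 = 5 ballots, Ivanov on 10. Ivanov wins 10–5.
Quinn vs Novak: Novak, 10–5.
Quinn beats no one; loses to Park, Ivanov, Novak — 0 pairwise wins.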